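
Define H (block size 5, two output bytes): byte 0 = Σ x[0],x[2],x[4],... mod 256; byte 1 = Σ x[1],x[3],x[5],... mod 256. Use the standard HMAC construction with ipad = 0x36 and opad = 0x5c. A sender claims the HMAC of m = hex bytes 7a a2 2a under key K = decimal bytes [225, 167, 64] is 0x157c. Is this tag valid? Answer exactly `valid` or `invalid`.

Key decimal bytes [225, 167, 64] = e1 a7 40 is 3 bytes ≤ B = 5; zero-pad to 5 bytes: K' = e1 a7 40 00 00.
K' ⊕ ipad = d7 91 76 36 36; K' ⊕ opad = bd fb 1c 5c 5c.
Inner hash: even-index sum = 549 mod 256 = 37; odd-index sum = 363 mod 256 = 107 → 25 6b.
Outer hash (recomputed tag): even-index sum = 416 mod 256 = 160; odd-index sum = 380 mod 256 = 124 → a0 7c.
Recomputed tag = a07c; claimed = 157c → mismatch.

invalid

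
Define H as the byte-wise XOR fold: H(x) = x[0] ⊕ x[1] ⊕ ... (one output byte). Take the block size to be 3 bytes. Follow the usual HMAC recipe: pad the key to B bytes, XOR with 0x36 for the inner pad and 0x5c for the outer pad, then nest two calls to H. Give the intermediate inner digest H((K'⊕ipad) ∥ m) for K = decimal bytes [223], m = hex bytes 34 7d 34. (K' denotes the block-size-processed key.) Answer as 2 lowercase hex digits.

Key decimal bytes [223] = df is 1 byte ≤ B = 3; zero-pad to 3 bytes: K' = df 00 00.
K' ⊕ ipad = e9 36 36.
Inner input = e9 36 36 ∥ 34 7d 34.
Inner hash: XOR e9⊕36⊕36⊕34⊕7d⊕34 = 94.

94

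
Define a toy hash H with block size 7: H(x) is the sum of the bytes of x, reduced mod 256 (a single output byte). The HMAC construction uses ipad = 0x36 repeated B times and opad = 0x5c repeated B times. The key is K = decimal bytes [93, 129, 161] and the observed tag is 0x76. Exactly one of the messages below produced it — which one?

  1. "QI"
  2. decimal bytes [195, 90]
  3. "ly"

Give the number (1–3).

Key decimal bytes [93, 129, 161] = 5d 81 a1 is 3 bytes ≤ B = 7; zero-pad to 7 bytes: K' = 5d 81 a1 00 00 00 00.
K' ⊕ ipad = 6b b7 97 36 36 36 36; K' ⊕ opad = 01 dd fd 5c 5c 5c 5c.
m1: inner = H(6b b7 97 36 36 36 36 51 49) = 2b; tag = H(01 dd fd 5c 5c 5c 5c 2b) = 76 ← matches
m2: inner = H(6b b7 97 36 36 36 36 c3 5a) = ae; tag = H(01 dd fd 5c 5c 5c 5c ae) = f9
m3: inner = H(6b b7 97 36 36 36 36 6c 79) = 76; tag = H(01 dd fd 5c 5c 5c 5c 76) = c1

1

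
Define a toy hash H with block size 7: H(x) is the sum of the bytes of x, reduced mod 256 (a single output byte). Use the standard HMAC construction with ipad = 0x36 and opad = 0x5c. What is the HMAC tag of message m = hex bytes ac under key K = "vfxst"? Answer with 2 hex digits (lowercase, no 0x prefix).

14

Key "vfxst" = 76 66 78 73 74 is 5 bytes ≤ B = 7; zero-pad to 7 bytes: K' = 76 66 78 73 74 00 00.
K' ⊕ ipad = 40 50 4e 45 42 36 36.  K' ⊕ opad = 2a 3a 24 2f 28 5c 5c.
Inner input = (K'⊕ipad) ∥ m = 40 50 4e 45 42 36 36 ∥ ac.
Inner hash: sum = 64+80+78+69+66+54+54+172 = 637; mod 256 = 125 → 7d.
Outer input = (K'⊕opad) ∥ inner = 2a 3a 24 2f 28 5c 5c ∥ 7d.
Outer hash (tag): sum = 42+58+36+47+40+92+92+125 = 532; mod 256 = 20 → 14.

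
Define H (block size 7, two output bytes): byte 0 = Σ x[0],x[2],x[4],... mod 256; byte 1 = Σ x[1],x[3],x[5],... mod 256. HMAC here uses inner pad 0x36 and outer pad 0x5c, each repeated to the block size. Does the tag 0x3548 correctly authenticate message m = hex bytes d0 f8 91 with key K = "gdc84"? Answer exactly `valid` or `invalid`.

Key "gdc84" = 67 64 63 38 34 is 5 bytes ≤ B = 7; zero-pad to 7 bytes: K' = 67 64 63 38 34 00 00.
K' ⊕ ipad = 51 52 55 0e 02 36 36; K' ⊕ opad = 3b 38 3f 64 68 5c 5c.
Inner hash: even-index sum = 470 mod 256 = 214; odd-index sum = 503 mod 256 = 247 → d6 f7.
Outer hash (recomputed tag): even-index sum = 565 mod 256 = 53; odd-index sum = 462 mod 256 = 206 → 35 ce.
Recomputed tag = 35ce; claimed = 3548 → mismatch.

invalid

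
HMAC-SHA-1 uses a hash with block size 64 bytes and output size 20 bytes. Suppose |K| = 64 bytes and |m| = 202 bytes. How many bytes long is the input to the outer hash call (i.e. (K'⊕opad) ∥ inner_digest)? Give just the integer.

84

Key is 64 ≤ 64 bytes, zero-padded: |K'| = 64.
Outer input = (K'⊕opad) ∥ H(inner) → 64 + 20 = 84 bytes.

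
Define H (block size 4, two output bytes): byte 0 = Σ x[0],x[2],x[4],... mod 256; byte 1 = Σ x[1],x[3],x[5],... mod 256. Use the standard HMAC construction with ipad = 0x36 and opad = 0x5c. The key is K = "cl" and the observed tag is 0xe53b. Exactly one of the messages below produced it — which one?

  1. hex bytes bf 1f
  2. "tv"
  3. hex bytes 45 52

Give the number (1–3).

Key "cl" = 63 6c is 2 bytes ≤ B = 4; zero-pad to 4 bytes: K' = 63 6c 00 00.
K' ⊕ ipad = 55 5a 36 36; K' ⊕ opad = 3f 30 5c 5c.
m1: inner = H(55 5a 36 36 bf 1f) = 4a af; tag = H(3f 30 5c 5c 4a af) = e53b ← matches
m2: inner = H(55 5a 36 36 74 76) = ff 06; tag = H(3f 30 5c 5c ff 06) = 9a92
m3: inner = H(55 5a 36 36 45 52) = d0 e2; tag = H(3f 30 5c 5c d0 e2) = 6b6e

1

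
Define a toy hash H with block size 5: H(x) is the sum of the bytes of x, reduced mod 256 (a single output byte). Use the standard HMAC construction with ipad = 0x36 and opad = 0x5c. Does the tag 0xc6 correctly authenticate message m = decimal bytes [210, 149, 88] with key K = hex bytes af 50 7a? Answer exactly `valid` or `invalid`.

Key hex bytes af 50 7a is 3 bytes ≤ B = 5; zero-pad to 5 bytes: K' = af 50 7a 00 00.
K' ⊕ ipad = 99 66 4c 36 36; K' ⊕ opad = f3 0c 26 5c 5c.
Inner hash: sum = 153+102+76+54+54+210+149+88 = 886; mod 256 = 118 → 76.
Outer hash (recomputed tag): sum = 243+12+38+92+92+118 = 595; mod 256 = 83 → 53.
Recomputed tag = 53; claimed = c6 → mismatch.

invalid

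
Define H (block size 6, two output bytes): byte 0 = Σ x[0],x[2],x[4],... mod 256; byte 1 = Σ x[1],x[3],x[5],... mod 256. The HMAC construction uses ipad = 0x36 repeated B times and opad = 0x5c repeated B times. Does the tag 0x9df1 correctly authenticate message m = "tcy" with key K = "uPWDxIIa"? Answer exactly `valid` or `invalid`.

Key "uPWDxIIa" = 75 50 57 44 78 49 49 61 is 8 bytes > B = 6, so hash it first: H(key) = 8d 3e, then zero-pad to 6 bytes: K' = 8d 3e 00 00 00 00.
K' ⊕ ipad = bb 08 36 36 36 36; K' ⊕ opad = d1 62 5c 5c 5c 5c.
Inner hash: even-index sum = 532 mod 256 = 20; odd-index sum = 215 mod 256 = 215 → 14 d7.
Outer hash (recomputed tag): even-index sum = 413 mod 256 = 157; odd-index sum = 497 mod 256 = 241 → 9d f1.
Recomputed tag = 9df1; claimed = 9df1 → match.

valid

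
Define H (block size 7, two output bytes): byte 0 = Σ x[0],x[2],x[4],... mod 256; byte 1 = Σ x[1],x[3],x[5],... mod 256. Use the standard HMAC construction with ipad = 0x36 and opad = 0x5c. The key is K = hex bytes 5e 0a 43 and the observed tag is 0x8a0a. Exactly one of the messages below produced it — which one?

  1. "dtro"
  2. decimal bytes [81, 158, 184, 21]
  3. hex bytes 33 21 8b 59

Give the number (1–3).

2

Key hex bytes 5e 0a 43 is 3 bytes ≤ B = 7; zero-pad to 7 bytes: K' = 5e 0a 43 00 00 00 00.
K' ⊕ ipad = 68 3c 75 36 36 36 36; K' ⊕ opad = 02 56 1f 5c 5c 5c 5c.
m1: inner = H(68 3c 75 36 36 36 36 64 74 72 6f) = 2c 7e; tag = H(02 56 1f 5c 5c 5c 5c 2c 7e) = 573a
m2: inner = H(68 3c 75 36 36 36 36 51 9e b8 15) = fc b1; tag = H(02 56 1f 5c 5c 5c 5c fc b1) = 8a0a ← matches
m3: inner = H(68 3c 75 36 36 36 36 33 21 8b 59) = c3 66; tag = H(02 56 1f 5c 5c 5c 5c c3 66) = 3fd1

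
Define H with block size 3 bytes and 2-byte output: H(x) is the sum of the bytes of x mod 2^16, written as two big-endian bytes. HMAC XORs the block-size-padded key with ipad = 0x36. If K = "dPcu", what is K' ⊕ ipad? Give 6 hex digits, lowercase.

Key "dPcu" = 64 50 63 75 is 4 bytes > B = 3, so hash it first: H(key) = 01 8c, then zero-pad to 3 bytes: K' = 01 8c 00.
XOR each byte with 0x36: 01⊕36=37, 8c⊕36=ba, 00⊕36=36.

37ba36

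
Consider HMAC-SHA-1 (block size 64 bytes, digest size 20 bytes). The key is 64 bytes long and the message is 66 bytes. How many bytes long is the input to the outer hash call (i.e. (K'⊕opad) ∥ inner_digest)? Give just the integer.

84

Key is 64 ≤ 64 bytes, zero-padded: |K'| = 64.
Outer input = (K'⊕opad) ∥ H(inner) → 64 + 20 = 84 bytes.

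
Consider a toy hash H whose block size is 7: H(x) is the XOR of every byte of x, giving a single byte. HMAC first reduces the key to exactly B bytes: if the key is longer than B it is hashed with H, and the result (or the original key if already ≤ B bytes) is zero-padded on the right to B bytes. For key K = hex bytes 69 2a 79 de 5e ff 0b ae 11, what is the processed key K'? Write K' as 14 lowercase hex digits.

f1000000000000

|K| = 9 > B = 7, so first hash the key.
H(K): XOR 69⊕2a⊕79⊕de⊕5e⊕ff⊕0b⊕ae⊕11 = f1.
Zero-pad H(K) = f1 to 7 bytes: K' = f1 00 00 00 00 00 00.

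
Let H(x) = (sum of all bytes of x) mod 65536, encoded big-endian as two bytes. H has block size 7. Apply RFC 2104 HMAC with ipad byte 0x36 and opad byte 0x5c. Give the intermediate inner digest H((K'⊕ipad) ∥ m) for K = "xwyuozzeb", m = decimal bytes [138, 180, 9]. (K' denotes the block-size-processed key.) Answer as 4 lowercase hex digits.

Key "xwyuozzeb" = 78 77 79 75 6f 7a 7a 65 62 is 9 bytes > B = 7, so hash it first: H(key) = 04 07, then zero-pad to 7 bytes: K' = 04 07 00 00 00 00 00.
K' ⊕ ipad = 32 31 36 36 36 36 36.
Inner input = 32 31 36 36 36 36 36 ∥ 8a b4 09.
Inner hash: sum = 50+49+54+54+54+54+54+138+180+9 = 696 → 02 b8.

02b8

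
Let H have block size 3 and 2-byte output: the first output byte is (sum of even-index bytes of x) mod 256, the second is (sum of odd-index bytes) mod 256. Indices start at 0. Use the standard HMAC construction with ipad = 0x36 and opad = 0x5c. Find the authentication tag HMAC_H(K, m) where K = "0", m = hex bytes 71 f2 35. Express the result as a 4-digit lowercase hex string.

a48a

Key "0" = 30 is 1 byte ≤ B = 3; zero-pad to 3 bytes: K' = 30 00 00.
K' ⊕ ipad = 06 36 36.  K' ⊕ opad = 6c 5c 5c.
Inner input = (K'⊕ipad) ∥ m = 06 36 36 ∥ 71 f2 35.
Inner hash: even-index sum = 302 mod 256 = 46; odd-index sum = 220 mod 256 = 220 → 2e dc.
Outer input = (K'⊕opad) ∥ inner = 6c 5c 5c ∥ 2e dc.
Outer hash (tag): even-index sum = 420 mod 256 = 164; odd-index sum = 138 mod 256 = 138 → a4 8a.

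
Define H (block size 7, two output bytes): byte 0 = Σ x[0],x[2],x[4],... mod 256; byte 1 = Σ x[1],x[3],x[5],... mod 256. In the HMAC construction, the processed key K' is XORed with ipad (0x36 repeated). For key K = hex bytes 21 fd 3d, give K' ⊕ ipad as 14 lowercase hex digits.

Key hex bytes 21 fd 3d is 3 bytes ≤ B = 7; zero-pad to 7 bytes: K' = 21 fd 3d 00 00 00 00.
XOR each byte with 0x36: 21⊕36=17, fd⊕36=cb, 3d⊕36=0b, 00⊕36=36, 00⊕36=36, 00⊕36=36, 00⊕36=36.

17cb0b36363636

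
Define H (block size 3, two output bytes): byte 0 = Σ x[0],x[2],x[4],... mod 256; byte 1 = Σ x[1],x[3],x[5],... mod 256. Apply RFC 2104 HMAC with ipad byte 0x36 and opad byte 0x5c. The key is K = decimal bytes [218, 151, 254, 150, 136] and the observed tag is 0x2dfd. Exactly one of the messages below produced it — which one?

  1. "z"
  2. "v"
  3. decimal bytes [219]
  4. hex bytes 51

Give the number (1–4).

1

Key decimal bytes [218, 151, 254, 150, 136] = da 97 fe 96 88 is 5 bytes > B = 3, so hash it first: H(key) = 60 2d, then zero-pad to 3 bytes: K' = 60 2d 00.
K' ⊕ ipad = 56 1b 36; K' ⊕ opad = 3c 71 5c.
m1: inner = H(56 1b 36 7a) = 8c 95; tag = H(3c 71 5c 8c 95) = 2dfd ← matches
m2: inner = H(56 1b 36 76) = 8c 91; tag = H(3c 71 5c 8c 91) = 29fd
m3: inner = H(56 1b 36 db) = 8c f6; tag = H(3c 71 5c 8c f6) = 8efd
m4: inner = H(56 1b 36 51) = 8c 6c; tag = H(3c 71 5c 8c 6c) = 04fd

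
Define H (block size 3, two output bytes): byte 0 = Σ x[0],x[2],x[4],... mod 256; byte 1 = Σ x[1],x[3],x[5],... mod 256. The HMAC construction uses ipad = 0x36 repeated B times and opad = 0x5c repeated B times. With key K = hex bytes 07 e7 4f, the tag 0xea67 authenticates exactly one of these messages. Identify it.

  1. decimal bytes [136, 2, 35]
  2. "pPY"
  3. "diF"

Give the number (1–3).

Key hex bytes 07 e7 4f is exactly B = 3 bytes: K' = 07 e7 4f.
K' ⊕ ipad = 31 d1 79; K' ⊕ opad = 5b bb 13.
m1: inner = H(31 d1 79 88 02 23) = ac 7c; tag = H(5b bb 13 ac 7c) = ea67 ← matches
m2: inner = H(31 d1 79 70 50 59) = fa 9a; tag = H(5b bb 13 fa 9a) = 08b5
m3: inner = H(31 d1 79 64 69 46) = 13 7b; tag = H(5b bb 13 13 7b) = e9ce

1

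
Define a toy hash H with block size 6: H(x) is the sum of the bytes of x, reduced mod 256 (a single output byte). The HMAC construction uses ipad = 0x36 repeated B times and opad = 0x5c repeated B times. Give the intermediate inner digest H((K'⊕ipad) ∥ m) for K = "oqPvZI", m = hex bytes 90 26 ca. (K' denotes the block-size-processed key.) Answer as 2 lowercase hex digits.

Key "oqPvZI" = 6f 71 50 76 5a 49 is exactly B = 6 bytes: K' = 6f 71 50 76 5a 49.
K' ⊕ ipad = 59 47 66 40 6c 7f.
Inner input = 59 47 66 40 6c 7f ∥ 90 26 ca.
Inner hash: sum = 89+71+102+64+108+127+144+38+202 = 945; mod 256 = 177 → b1.

b1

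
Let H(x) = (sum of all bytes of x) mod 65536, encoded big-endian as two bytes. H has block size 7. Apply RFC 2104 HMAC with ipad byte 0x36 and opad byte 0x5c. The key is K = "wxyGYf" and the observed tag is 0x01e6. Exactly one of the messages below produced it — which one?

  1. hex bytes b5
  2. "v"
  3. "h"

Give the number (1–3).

2

Key "wxyGYf" = 77 78 79 47 59 66 is 6 bytes ≤ B = 7; zero-pad to 7 bytes: K' = 77 78 79 47 59 66 00.
K' ⊕ ipad = 41 4e 4f 71 6f 50 36; K' ⊕ opad = 2b 24 25 1b 05 3a 5c.
m1: inner = H(41 4e 4f 71 6f 50 36 b5) = 02 f9; tag = H(2b 24 25 1b 05 3a 5c 02 f9) = 0225
m2: inner = H(41 4e 4f 71 6f 50 36 76) = 02 ba; tag = H(2b 24 25 1b 05 3a 5c 02 ba) = 01e6 ← matches
m3: inner = H(41 4e 4f 71 6f 50 36 68) = 02 ac; tag = H(2b 24 25 1b 05 3a 5c 02 ac) = 01d8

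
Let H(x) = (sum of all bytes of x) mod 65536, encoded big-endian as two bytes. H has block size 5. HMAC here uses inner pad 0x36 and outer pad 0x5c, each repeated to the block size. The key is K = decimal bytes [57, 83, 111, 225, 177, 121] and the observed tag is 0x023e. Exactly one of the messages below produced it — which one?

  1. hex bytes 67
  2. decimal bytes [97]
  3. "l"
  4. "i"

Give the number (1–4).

4

Key decimal bytes [57, 83, 111, 225, 177, 121] = 39 53 6f e1 b1 79 is 6 bytes > B = 5, so hash it first: H(key) = 03 06, then zero-pad to 5 bytes: K' = 03 06 00 00 00.
K' ⊕ ipad = 35 30 36 36 36; K' ⊕ opad = 5f 5a 5c 5c 5c.
m1: inner = H(35 30 36 36 36 67) = 01 6e; tag = H(5f 5a 5c 5c 5c 01 6e) = 023c
m2: inner = H(35 30 36 36 36 61) = 01 68; tag = H(5f 5a 5c 5c 5c 01 68) = 0236
m3: inner = H(35 30 36 36 36 6c) = 01 73; tag = H(5f 5a 5c 5c 5c 01 73) = 0241
m4: inner = H(35 30 36 36 36 69) = 01 70; tag = H(5f 5a 5c 5c 5c 01 70) = 023e ← matches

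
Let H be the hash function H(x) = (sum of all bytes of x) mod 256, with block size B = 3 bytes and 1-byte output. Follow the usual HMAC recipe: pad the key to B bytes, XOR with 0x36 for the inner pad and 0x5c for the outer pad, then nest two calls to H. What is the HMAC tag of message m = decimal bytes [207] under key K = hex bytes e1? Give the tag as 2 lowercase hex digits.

Key hex bytes e1 is 1 byte ≤ B = 3; zero-pad to 3 bytes: K' = e1 00 00.
K' ⊕ ipad = d7 36 36.  K' ⊕ opad = bd 5c 5c.
Inner input = (K'⊕ipad) ∥ m = d7 36 36 ∥ cf.
Inner hash: sum = 215+54+54+207 = 530; mod 256 = 18 → 12.
Outer input = (K'⊕opad) ∥ inner = bd 5c 5c ∥ 12.
Outer hash (tag): sum = 189+92+92+18 = 391; mod 256 = 135 → 87.

87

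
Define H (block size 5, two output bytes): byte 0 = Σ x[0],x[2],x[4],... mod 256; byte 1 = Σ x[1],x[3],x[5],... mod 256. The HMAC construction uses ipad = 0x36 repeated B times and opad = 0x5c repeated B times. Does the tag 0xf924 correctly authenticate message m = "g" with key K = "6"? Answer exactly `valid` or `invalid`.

Key "6" = 36 is 1 byte ≤ B = 5; zero-pad to 5 bytes: K' = 36 00 00 00 00.
K' ⊕ ipad = 00 36 36 36 36; K' ⊕ opad = 6a 5c 5c 5c 5c.
Inner hash: even-index sum = 108 mod 256 = 108; odd-index sum = 211 mod 256 = 211 → 6c d3.
Outer hash (recomputed tag): even-index sum = 501 mod 256 = 245; odd-index sum = 292 mod 256 = 36 → f5 24.
Recomputed tag = f524; claimed = f924 → mismatch.

invalid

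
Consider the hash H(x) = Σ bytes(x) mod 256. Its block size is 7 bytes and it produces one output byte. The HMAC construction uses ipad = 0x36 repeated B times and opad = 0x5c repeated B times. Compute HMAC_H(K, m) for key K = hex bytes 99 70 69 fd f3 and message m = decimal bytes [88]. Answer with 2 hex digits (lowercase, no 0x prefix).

d6

Key hex bytes 99 70 69 fd f3 is 5 bytes ≤ B = 7; zero-pad to 7 bytes: K' = 99 70 69 fd f3 00 00.
K' ⊕ ipad = af 46 5f cb c5 36 36.  K' ⊕ opad = c5 2c 35 a1 af 5c 5c.
Inner input = (K'⊕ipad) ∥ m = af 46 5f cb c5 36 36 ∥ 58.
Inner hash: sum = 175+70+95+203+197+54+54+88 = 936; mod 256 = 168 → a8.
Outer input = (K'⊕opad) ∥ inner = c5 2c 35 a1 af 5c 5c ∥ a8.
Outer hash (tag): sum = 197+44+53+161+175+92+92+168 = 982; mod 256 = 214 → d6.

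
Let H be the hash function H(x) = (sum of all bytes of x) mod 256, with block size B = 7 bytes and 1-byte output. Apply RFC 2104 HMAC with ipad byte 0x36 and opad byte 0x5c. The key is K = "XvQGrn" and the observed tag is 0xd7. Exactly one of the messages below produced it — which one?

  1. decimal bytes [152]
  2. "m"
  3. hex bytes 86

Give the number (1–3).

Key "XvQGrn" = 58 76 51 47 72 6e is 6 bytes ≤ B = 7; zero-pad to 7 bytes: K' = 58 76 51 47 72 6e 00.
K' ⊕ ipad = 6e 40 67 71 44 58 36; K' ⊕ opad = 04 2a 0d 1b 2e 32 5c.
m1: inner = H(6e 40 67 71 44 58 36 98) = f0; tag = H(04 2a 0d 1b 2e 32 5c f0) = 02
m2: inner = H(6e 40 67 71 44 58 36 6d) = c5; tag = H(04 2a 0d 1b 2e 32 5c c5) = d7 ← matches
m3: inner = H(6e 40 67 71 44 58 36 86) = de; tag = H(04 2a 0d 1b 2e 32 5c de) = f0

2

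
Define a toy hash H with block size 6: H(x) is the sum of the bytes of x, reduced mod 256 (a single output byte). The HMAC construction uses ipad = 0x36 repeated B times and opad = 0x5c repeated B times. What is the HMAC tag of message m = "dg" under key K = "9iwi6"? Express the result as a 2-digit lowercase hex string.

cf

Key "9iwi6" = 39 69 77 69 36 is 5 bytes ≤ B = 6; zero-pad to 6 bytes: K' = 39 69 77 69 36 00.
K' ⊕ ipad = 0f 5f 41 5f 00 36.  K' ⊕ opad = 65 35 2b 35 6a 5c.
Inner input = (K'⊕ipad) ∥ m = 0f 5f 41 5f 00 36 ∥ 64 67.
Inner hash: sum = 15+95+65+95+0+54+100+103 = 527; mod 256 = 15 → 0f.
Outer input = (K'⊕opad) ∥ inner = 65 35 2b 35 6a 5c ∥ 0f.
Outer hash (tag): sum = 101+53+43+53+106+92+15 = 463; mod 256 = 207 → cf.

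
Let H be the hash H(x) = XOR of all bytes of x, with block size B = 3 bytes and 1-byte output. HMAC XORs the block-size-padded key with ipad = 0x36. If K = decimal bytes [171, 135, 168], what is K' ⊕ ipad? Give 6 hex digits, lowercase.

9db19e

Key decimal bytes [171, 135, 168] = ab 87 a8 is exactly B = 3 bytes: K' = ab 87 a8.
XOR each byte with 0x36: ab⊕36=9d, 87⊕36=b1, a8⊕36=9e.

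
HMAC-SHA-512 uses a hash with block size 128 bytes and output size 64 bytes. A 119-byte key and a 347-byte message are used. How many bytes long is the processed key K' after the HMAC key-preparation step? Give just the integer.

Key is 119 ≤ 128 bytes, zero-padded: |K'| = 128.

128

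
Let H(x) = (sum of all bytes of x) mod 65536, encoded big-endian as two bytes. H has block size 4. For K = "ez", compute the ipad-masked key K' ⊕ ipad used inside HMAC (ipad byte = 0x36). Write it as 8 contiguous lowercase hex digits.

Key "ez" = 65 7a is 2 bytes ≤ B = 4; zero-pad to 4 bytes: K' = 65 7a 00 00.
XOR each byte with 0x36: 65⊕36=53, 7a⊕36=4c, 00⊕36=36, 00⊕36=36.

534c3636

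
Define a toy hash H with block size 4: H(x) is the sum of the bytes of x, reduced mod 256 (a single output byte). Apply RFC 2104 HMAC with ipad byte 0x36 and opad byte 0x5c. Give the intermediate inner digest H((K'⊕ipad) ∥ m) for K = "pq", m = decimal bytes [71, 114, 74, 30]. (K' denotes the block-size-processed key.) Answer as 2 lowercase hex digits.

Key "pq" = 70 71 is 2 bytes ≤ B = 4; zero-pad to 4 bytes: K' = 70 71 00 00.
K' ⊕ ipad = 46 47 36 36.
Inner input = 46 47 36 36 ∥ 47 72 4a 1e.
Inner hash: sum = 70+71+54+54+71+114+74+30 = 538; mod 256 = 26 → 1a.

1a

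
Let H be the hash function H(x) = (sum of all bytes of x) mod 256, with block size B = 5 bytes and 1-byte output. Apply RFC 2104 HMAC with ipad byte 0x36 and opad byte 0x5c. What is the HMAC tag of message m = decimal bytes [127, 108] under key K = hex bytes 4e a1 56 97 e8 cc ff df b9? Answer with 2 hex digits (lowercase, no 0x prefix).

bf

Key hex bytes 4e a1 56 97 e8 cc ff df b9 is 9 bytes > B = 5, so hash it first: H(key) = 27, then zero-pad to 5 bytes: K' = 27 00 00 00 00.
K' ⊕ ipad = 11 36 36 36 36.  K' ⊕ opad = 7b 5c 5c 5c 5c.
Inner input = (K'⊕ipad) ∥ m = 11 36 36 36 36 ∥ 7f 6c.
Inner hash: sum = 17+54+54+54+54+127+108 = 468; mod 256 = 212 → d4.
Outer input = (K'⊕opad) ∥ inner = 7b 5c 5c 5c 5c ∥ d4.
Outer hash (tag): sum = 123+92+92+92+92+212 = 703; mod 256 = 191 → bf.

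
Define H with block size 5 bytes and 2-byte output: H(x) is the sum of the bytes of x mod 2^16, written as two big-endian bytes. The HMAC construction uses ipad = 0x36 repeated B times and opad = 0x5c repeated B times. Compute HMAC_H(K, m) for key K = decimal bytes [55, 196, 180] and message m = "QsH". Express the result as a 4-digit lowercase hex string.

Key decimal bytes [55, 196, 180] = 37 c4 b4 is 3 bytes ≤ B = 5; zero-pad to 5 bytes: K' = 37 c4 b4 00 00.
K' ⊕ ipad = 01 f2 82 36 36.  K' ⊕ opad = 6b 98 e8 5c 5c.
Inner input = (K'⊕ipad) ∥ m = 01 f2 82 36 36 ∥ 51 73 48.
Inner hash: sum = 1+242+130+54+54+81+115+72 = 749 → 02 ed.
Outer input = (K'⊕opad) ∥ inner = 6b 98 e8 5c 5c ∥ 02 ed.
Outer hash (tag): sum = 107+152+232+92+92+2+237 = 914 → 03 92.

0392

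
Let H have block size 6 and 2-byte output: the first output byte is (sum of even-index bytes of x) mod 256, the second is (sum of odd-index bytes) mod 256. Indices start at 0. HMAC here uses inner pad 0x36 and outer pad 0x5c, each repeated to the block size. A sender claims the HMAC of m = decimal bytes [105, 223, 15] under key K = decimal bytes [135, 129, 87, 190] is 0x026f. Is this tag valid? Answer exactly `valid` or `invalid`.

valid

Key decimal bytes [135, 129, 87, 190] = 87 81 57 be is 4 bytes ≤ B = 6; zero-pad to 6 bytes: K' = 87 81 57 be 00 00.
K' ⊕ ipad = b1 b7 61 88 36 36; K' ⊕ opad = db dd 0b e2 5c 5c.
Inner hash: even-index sum = 448 mod 256 = 192; odd-index sum = 596 mod 256 = 84 → c0 54.
Outer hash (recomputed tag): even-index sum = 514 mod 256 = 2; odd-index sum = 623 mod 256 = 111 → 02 6f.
Recomputed tag = 026f; claimed = 026f → match.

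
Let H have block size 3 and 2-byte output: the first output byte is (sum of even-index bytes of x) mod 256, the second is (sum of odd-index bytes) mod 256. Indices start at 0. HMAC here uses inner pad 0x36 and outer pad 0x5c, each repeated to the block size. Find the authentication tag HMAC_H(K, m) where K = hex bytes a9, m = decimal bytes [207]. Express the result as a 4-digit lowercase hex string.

Key hex bytes a9 is 1 byte ≤ B = 3; zero-pad to 3 bytes: K' = a9 00 00.
K' ⊕ ipad = 9f 36 36.  K' ⊕ opad = f5 5c 5c.
Inner input = (K'⊕ipad) ∥ m = 9f 36 36 ∥ cf.
Inner hash: even-index sum = 213 mod 256 = 213; odd-index sum = 261 mod 256 = 5 → d5 05.
Outer input = (K'⊕opad) ∥ inner = f5 5c 5c ∥ d5 05.
Outer hash (tag): even-index sum = 342 mod 256 = 86; odd-index sum = 305 mod 256 = 49 → 56 31.

5631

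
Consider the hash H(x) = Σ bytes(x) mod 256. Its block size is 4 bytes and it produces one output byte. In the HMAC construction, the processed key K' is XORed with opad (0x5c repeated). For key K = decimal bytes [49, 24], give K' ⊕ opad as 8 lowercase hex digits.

Key decimal bytes [49, 24] = 31 18 is 2 bytes ≤ B = 4; zero-pad to 4 bytes: K' = 31 18 00 00.
XOR each byte with 0x5c: 31⊕5c=6d, 18⊕5c=44, 00⊕5c=5c, 00⊕5c=5c.

6d445c5c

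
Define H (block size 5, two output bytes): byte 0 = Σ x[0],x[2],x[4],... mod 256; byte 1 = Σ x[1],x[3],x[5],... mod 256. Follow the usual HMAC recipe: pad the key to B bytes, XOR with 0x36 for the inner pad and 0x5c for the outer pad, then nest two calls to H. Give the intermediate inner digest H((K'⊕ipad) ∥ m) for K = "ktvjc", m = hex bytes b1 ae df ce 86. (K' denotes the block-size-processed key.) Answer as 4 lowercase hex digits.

6eb4

Key "ktvjc" = 6b 74 76 6a 63 is exactly B = 5 bytes: K' = 6b 74 76 6a 63.
K' ⊕ ipad = 5d 42 40 5c 55.
Inner input = 5d 42 40 5c 55 ∥ b1 ae df ce 86.
Inner hash: even-index sum = 622 mod 256 = 110; odd-index sum = 692 mod 256 = 180 → 6e b4.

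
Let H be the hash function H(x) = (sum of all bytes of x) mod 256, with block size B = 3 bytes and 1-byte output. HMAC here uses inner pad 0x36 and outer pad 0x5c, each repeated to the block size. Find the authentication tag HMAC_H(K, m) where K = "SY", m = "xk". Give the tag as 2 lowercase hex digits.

Key "SY" = 53 59 is 2 bytes ≤ B = 3; zero-pad to 3 bytes: K' = 53 59 00.
K' ⊕ ipad = 65 6f 36.  K' ⊕ opad = 0f 05 5c.
Inner input = (K'⊕ipad) ∥ m = 65 6f 36 ∥ 78 6b.
Inner hash: sum = 101+111+54+120+107 = 493; mod 256 = 237 → ed.
Outer input = (K'⊕opad) ∥ inner = 0f 05 5c ∥ ed.
Outer hash (tag): sum = 15+5+92+237 = 349; mod 256 = 93 → 5d.

5d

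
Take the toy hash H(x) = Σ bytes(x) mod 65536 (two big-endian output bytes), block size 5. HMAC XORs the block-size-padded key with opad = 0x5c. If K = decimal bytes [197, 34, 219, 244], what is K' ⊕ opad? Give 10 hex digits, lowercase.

997e87a85c

Key decimal bytes [197, 34, 219, 244] = c5 22 db f4 is 4 bytes ≤ B = 5; zero-pad to 5 bytes: K' = c5 22 db f4 00.
XOR each byte with 0x5c: c5⊕5c=99, 22⊕5c=7e, db⊕5c=87, f4⊕5c=a8, 00⊕5c=5c.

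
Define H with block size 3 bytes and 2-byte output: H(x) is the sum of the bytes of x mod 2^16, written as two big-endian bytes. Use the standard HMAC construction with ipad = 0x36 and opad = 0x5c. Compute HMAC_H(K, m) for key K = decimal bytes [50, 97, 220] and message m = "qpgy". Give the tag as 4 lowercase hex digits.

Key decimal bytes [50, 97, 220] = 32 61 dc is exactly B = 3 bytes: K' = 32 61 dc.
K' ⊕ ipad = 04 57 ea.  K' ⊕ opad = 6e 3d 80.
Inner input = (K'⊕ipad) ∥ m = 04 57 ea ∥ 71 70 67 79.
Inner hash: sum = 4+87+234+113+112+103+121 = 774 → 03 06.
Outer input = (K'⊕opad) ∥ inner = 6e 3d 80 ∥ 03 06.
Outer hash (tag): sum = 110+61+128+3+6 = 308 → 01 34.

0134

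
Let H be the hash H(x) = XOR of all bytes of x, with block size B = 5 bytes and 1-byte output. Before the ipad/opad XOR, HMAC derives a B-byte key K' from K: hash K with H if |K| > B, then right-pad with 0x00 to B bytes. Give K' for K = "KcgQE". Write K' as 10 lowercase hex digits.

Key "KcgQE" = 4b 63 67 51 45 is exactly B = 5 bytes: K' = 4b 63 67 51 45.

4b63675145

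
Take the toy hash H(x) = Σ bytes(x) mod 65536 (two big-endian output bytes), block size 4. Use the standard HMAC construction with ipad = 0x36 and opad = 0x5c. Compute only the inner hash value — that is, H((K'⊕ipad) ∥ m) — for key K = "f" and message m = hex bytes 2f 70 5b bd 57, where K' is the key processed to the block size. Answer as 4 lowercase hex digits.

0300

Key "f" = 66 is 1 byte ≤ B = 4; zero-pad to 4 bytes: K' = 66 00 00 00.
K' ⊕ ipad = 50 36 36 36.
Inner input = 50 36 36 36 ∥ 2f 70 5b bd 57.
Inner hash: sum = 80+54+54+54+47+112+91+189+87 = 768 → 03 00.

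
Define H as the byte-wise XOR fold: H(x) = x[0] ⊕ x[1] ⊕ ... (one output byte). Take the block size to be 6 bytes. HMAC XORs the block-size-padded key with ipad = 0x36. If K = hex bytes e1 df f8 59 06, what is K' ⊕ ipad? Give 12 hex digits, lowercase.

Key hex bytes e1 df f8 59 06 is 5 bytes ≤ B = 6; zero-pad to 6 bytes: K' = e1 df f8 59 06 00.
XOR each byte with 0x36: e1⊕36=d7, df⊕36=e9, f8⊕36=ce, 59⊕36=6f, 06⊕36=30, 00⊕36=36.

d7e9ce6f3036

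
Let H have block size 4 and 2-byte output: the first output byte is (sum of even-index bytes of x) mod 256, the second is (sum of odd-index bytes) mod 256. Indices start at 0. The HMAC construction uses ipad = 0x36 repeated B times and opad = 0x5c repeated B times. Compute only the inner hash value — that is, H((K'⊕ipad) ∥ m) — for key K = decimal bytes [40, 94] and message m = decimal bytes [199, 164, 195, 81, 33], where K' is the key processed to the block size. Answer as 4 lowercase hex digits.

Key decimal bytes [40, 94] = 28 5e is 2 bytes ≤ B = 4; zero-pad to 4 bytes: K' = 28 5e 00 00.
K' ⊕ ipad = 1e 68 36 36.
Inner input = 1e 68 36 36 ∥ c7 a4 c3 51 21.
Inner hash: even-index sum = 511 mod 256 = 255; odd-index sum = 403 mod 256 = 147 → ff 93.

ff93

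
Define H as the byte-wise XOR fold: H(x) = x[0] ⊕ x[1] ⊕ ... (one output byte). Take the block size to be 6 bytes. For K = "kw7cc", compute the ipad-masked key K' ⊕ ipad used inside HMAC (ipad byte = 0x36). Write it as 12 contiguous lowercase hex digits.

Key "kw7cc" = 6b 77 37 63 63 is 5 bytes ≤ B = 6; zero-pad to 6 bytes: K' = 6b 77 37 63 63 00.
XOR each byte with 0x36: 6b⊕36=5d, 77⊕36=41, 37⊕36=01, 63⊕36=55, 63⊕36=55, 00⊕36=36.

5d4101555536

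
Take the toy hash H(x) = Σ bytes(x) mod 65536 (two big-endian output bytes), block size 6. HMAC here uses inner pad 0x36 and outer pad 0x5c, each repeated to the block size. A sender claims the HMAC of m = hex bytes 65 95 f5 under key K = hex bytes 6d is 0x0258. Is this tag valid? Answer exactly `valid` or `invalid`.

valid

Key hex bytes 6d is 1 byte ≤ B = 6; zero-pad to 6 bytes: K' = 6d 00 00 00 00 00.
K' ⊕ ipad = 5b 36 36 36 36 36; K' ⊕ opad = 31 5c 5c 5c 5c 5c.
Inner hash: sum = 91+54+54+54+54+54+101+149+245 = 856 → 03 58.
Outer hash (recomputed tag): sum = 49+92+92+92+92+92+3+88 = 600 → 02 58.
Recomputed tag = 0258; claimed = 0258 → match.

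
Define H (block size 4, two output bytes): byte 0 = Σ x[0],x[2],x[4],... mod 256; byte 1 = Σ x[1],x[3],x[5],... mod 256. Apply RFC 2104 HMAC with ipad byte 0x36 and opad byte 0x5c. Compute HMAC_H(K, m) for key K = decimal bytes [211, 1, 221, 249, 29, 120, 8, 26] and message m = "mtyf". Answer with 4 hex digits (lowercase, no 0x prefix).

Key decimal bytes [211, 1, 221, 249, 29, 120, 8, 26] = d3 01 dd f9 1d 78 08 1a is 8 bytes > B = 4, so hash it first: H(key) = d5 8c, then zero-pad to 4 bytes: K' = d5 8c 00 00.
K' ⊕ ipad = e3 ba 36 36.  K' ⊕ opad = 89 d0 5c 5c.
Inner input = (K'⊕ipad) ∥ m = e3 ba 36 36 ∥ 6d 74 79 66.
Inner hash: even-index sum = 511 mod 256 = 255; odd-index sum = 458 mod 256 = 202 → ff ca.
Outer input = (K'⊕opad) ∥ inner = 89 d0 5c 5c ∥ ff ca.
Outer hash (tag): even-index sum = 484 mod 256 = 228; odd-index sum = 502 mod 256 = 246 → e4 f6.

e4f6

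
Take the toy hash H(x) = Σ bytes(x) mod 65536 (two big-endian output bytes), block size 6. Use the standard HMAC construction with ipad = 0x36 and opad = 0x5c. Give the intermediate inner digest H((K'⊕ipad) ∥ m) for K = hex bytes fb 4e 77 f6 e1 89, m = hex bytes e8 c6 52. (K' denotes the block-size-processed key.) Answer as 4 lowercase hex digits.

05dc

Key hex bytes fb 4e 77 f6 e1 89 is exactly B = 6 bytes: K' = fb 4e 77 f6 e1 89.
K' ⊕ ipad = cd 78 41 c0 d7 bf.
Inner input = cd 78 41 c0 d7 bf ∥ e8 c6 52.
Inner hash: sum = 205+120+65+192+215+191+232+198+82 = 1500 → 05 dc.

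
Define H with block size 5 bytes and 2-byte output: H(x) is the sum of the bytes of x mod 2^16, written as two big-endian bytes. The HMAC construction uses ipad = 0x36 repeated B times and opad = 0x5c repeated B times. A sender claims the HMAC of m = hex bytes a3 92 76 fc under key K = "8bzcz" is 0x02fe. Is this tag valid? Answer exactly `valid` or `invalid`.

Key "8bzcz" = 38 62 7a 63 7a is exactly B = 5 bytes: K' = 38 62 7a 63 7a.
K' ⊕ ipad = 0e 54 4c 55 4c; K' ⊕ opad = 64 3e 26 3f 26.
Inner hash: sum = 14+84+76+85+76+163+146+118+252 = 1014 → 03 f6.
Outer hash (recomputed tag): sum = 100+62+38+63+38+3+246 = 550 → 02 26.
Recomputed tag = 0226; claimed = 02fe → mismatch.

invalid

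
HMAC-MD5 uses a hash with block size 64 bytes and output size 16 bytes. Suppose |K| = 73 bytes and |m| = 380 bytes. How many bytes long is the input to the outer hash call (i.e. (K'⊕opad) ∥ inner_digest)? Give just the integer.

Key is 73 > 64 bytes, so it is hashed to 16 bytes then zero-padded to 64: |K'| = 64.
Outer input = (K'⊕opad) ∥ H(inner) → 64 + 16 = 80 bytes.

80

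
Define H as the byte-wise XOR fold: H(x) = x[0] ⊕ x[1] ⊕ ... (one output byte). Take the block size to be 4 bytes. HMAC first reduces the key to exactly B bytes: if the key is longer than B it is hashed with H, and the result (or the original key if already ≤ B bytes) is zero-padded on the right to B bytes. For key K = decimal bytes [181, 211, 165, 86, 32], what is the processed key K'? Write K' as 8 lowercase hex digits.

b5000000

|K| = 5 > B = 4, so first hash the key.
H(K): XOR b5⊕d3⊕a5⊕56⊕20 = b5.
Zero-pad H(K) = b5 to 4 bytes: K' = b5 00 00 00.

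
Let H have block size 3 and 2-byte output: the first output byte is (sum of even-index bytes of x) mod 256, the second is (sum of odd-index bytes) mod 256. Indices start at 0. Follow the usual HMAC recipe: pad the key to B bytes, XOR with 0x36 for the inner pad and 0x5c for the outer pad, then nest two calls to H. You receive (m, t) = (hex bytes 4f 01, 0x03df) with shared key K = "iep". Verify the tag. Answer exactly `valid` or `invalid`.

valid

Key "iep" = 69 65 70 is exactly B = 3 bytes: K' = 69 65 70.
K' ⊕ ipad = 5f 53 46; K' ⊕ opad = 35 39 2c.
Inner hash: even-index sum = 166 mod 256 = 166; odd-index sum = 162 mod 256 = 162 → a6 a2.
Outer hash (recomputed tag): even-index sum = 259 mod 256 = 3; odd-index sum = 223 mod 256 = 223 → 03 df.
Recomputed tag = 03df; claimed = 03df → match.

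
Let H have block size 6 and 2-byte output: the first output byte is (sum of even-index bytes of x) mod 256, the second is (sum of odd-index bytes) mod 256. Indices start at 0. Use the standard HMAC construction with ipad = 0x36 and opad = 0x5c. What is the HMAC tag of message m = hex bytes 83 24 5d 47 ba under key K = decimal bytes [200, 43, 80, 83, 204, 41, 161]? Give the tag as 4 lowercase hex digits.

Key decimal bytes [200, 43, 80, 83, 204, 41, 161] = c8 2b 50 53 cc 29 a1 is 7 bytes > B = 6, so hash it first: H(key) = 85 a7, then zero-pad to 6 bytes: K' = 85 a7 00 00 00 00.
K' ⊕ ipad = b3 91 36 36 36 36.  K' ⊕ opad = d9 fb 5c 5c 5c 5c.
Inner input = (K'⊕ipad) ∥ m = b3 91 36 36 36 36 ∥ 83 24 5d 47 ba.
Inner hash: even-index sum = 697 mod 256 = 185; odd-index sum = 360 mod 256 = 104 → b9 68.
Outer input = (K'⊕opad) ∥ inner = d9 fb 5c 5c 5c 5c ∥ b9 68.
Outer hash (tag): even-index sum = 586 mod 256 = 74; odd-index sum = 539 mod 256 = 27 → 4a 1b.

4a1b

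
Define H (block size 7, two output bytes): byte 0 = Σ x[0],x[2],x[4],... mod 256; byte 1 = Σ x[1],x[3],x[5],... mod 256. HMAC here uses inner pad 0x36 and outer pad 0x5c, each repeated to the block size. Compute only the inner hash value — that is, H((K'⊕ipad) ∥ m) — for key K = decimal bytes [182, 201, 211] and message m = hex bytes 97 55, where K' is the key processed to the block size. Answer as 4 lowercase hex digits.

2602

Key decimal bytes [182, 201, 211] = b6 c9 d3 is 3 bytes ≤ B = 7; zero-pad to 7 bytes: K' = b6 c9 d3 00 00 00 00.
K' ⊕ ipad = 80 ff e5 36 36 36 36.
Inner input = 80 ff e5 36 36 36 36 ∥ 97 55.
Inner hash: even-index sum = 550 mod 256 = 38; odd-index sum = 514 mod 256 = 2 → 26 02.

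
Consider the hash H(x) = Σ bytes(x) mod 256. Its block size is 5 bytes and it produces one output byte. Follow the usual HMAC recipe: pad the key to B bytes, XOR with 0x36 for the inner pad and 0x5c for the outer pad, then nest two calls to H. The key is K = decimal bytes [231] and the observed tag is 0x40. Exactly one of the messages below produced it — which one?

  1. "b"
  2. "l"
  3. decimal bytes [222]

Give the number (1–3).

Key decimal bytes [231] = e7 is 1 byte ≤ B = 5; zero-pad to 5 bytes: K' = e7 00 00 00 00.
K' ⊕ ipad = d1 36 36 36 36; K' ⊕ opad = bb 5c 5c 5c 5c.
m1: inner = H(d1 36 36 36 36 62) = 0b; tag = H(bb 5c 5c 5c 5c 0b) = 36
m2: inner = H(d1 36 36 36 36 6c) = 15; tag = H(bb 5c 5c 5c 5c 15) = 40 ← matches
m3: inner = H(d1 36 36 36 36 de) = 87; tag = H(bb 5c 5c 5c 5c 87) = b2

2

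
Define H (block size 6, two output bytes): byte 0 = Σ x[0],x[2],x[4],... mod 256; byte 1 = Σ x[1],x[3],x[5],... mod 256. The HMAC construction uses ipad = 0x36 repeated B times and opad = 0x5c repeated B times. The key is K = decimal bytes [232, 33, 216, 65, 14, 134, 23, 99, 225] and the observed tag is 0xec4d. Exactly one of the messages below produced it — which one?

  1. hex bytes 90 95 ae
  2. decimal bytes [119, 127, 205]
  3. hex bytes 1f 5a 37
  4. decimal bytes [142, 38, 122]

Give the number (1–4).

Key decimal bytes [232, 33, 216, 65, 14, 134, 23, 99, 225] = e8 21 d8 41 0e 86 17 63 e1 is 9 bytes > B = 6, so hash it first: H(key) = c6 4b, then zero-pad to 6 bytes: K' = c6 4b 00 00 00 00.
K' ⊕ ipad = f0 7d 36 36 36 36; K' ⊕ opad = 9a 17 5c 5c 5c 5c.
m1: inner = H(f0 7d 36 36 36 36 90 95 ae) = 9a 7e; tag = H(9a 17 5c 5c 5c 5c 9a 7e) = ec4d ← matches
m2: inner = H(f0 7d 36 36 36 36 77 7f cd) = a0 68; tag = H(9a 17 5c 5c 5c 5c a0 68) = f237
m3: inner = H(f0 7d 36 36 36 36 1f 5a 37) = b2 43; tag = H(9a 17 5c 5c 5c 5c b2 43) = 0412
m4: inner = H(f0 7d 36 36 36 36 8e 26 7a) = 64 0f; tag = H(9a 17 5c 5c 5c 5c 64 0f) = b6de

1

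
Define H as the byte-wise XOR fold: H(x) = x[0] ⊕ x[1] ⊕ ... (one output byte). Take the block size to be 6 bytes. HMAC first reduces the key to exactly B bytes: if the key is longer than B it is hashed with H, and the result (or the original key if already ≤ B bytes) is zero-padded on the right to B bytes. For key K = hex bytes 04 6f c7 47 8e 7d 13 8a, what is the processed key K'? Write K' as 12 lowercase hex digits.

810000000000

|K| = 8 > B = 6, so first hash the key.
H(K): XOR 04⊕6f⊕c7⊕47⊕8e⊕7d⊕13⊕8a = 81.
Zero-pad H(K) = 81 to 6 bytes: K' = 81 00 00 00 00 00.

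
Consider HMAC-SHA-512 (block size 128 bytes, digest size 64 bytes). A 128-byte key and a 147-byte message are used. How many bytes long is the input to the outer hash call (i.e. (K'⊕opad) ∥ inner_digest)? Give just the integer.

192

Key is 128 ≤ 128 bytes, zero-padded: |K'| = 128.
Outer input = (K'⊕opad) ∥ H(inner) → 128 + 64 = 192 bytes.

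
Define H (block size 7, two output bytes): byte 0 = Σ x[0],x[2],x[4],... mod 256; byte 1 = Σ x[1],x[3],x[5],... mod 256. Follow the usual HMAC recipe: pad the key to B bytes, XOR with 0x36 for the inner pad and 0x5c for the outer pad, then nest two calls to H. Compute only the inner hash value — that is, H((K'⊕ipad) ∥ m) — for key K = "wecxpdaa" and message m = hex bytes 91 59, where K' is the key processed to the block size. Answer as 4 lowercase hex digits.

Key "wecxpdaa" = 77 65 63 78 70 64 61 61 is 8 bytes > B = 7, so hash it first: H(key) = ab a2, then zero-pad to 7 bytes: K' = ab a2 00 00 00 00 00.
K' ⊕ ipad = 9d 94 36 36 36 36 36.
Inner input = 9d 94 36 36 36 36 36 ∥ 91 59.
Inner hash: even-index sum = 408 mod 256 = 152; odd-index sum = 401 mod 256 = 145 → 98 91.

9891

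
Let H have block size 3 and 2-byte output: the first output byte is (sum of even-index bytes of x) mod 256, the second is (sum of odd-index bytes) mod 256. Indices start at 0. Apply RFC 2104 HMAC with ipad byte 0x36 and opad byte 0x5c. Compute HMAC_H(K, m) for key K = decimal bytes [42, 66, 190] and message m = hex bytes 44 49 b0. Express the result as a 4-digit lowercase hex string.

c00b

Key decimal bytes [42, 66, 190] = 2a 42 be is exactly B = 3 bytes: K' = 2a 42 be.
K' ⊕ ipad = 1c 74 88.  K' ⊕ opad = 76 1e e2.
Inner input = (K'⊕ipad) ∥ m = 1c 74 88 ∥ 44 49 b0.
Inner hash: even-index sum = 237 mod 256 = 237; odd-index sum = 360 mod 256 = 104 → ed 68.
Outer input = (K'⊕opad) ∥ inner = 76 1e e2 ∥ ed 68.
Outer hash (tag): even-index sum = 448 mod 256 = 192; odd-index sum = 267 mod 256 = 11 → c0 0b.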